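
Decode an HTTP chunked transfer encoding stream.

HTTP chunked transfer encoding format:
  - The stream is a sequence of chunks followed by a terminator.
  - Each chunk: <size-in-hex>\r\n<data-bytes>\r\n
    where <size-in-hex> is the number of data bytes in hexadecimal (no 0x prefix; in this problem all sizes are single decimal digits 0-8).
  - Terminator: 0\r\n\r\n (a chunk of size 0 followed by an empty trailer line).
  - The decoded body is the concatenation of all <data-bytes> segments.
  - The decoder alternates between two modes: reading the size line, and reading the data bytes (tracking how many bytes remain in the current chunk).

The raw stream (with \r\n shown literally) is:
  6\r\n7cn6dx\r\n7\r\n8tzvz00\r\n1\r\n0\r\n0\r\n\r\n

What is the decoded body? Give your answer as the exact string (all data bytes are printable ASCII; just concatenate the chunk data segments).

Chunk 1: stream[0..1]='6' size=0x6=6, data at stream[3..9]='7cn6dx' -> body[0..6], body so far='7cn6dx'
Chunk 2: stream[11..12]='7' size=0x7=7, data at stream[14..21]='8tzvz00' -> body[6..13], body so far='7cn6dx8tzvz00'
Chunk 3: stream[23..24]='1' size=0x1=1, data at stream[26..27]='0' -> body[13..14], body so far='7cn6dx8tzvz000'
Chunk 4: stream[29..30]='0' size=0 (terminator). Final body='7cn6dx8tzvz000' (14 bytes)

Answer: 7cn6dx8tzvz000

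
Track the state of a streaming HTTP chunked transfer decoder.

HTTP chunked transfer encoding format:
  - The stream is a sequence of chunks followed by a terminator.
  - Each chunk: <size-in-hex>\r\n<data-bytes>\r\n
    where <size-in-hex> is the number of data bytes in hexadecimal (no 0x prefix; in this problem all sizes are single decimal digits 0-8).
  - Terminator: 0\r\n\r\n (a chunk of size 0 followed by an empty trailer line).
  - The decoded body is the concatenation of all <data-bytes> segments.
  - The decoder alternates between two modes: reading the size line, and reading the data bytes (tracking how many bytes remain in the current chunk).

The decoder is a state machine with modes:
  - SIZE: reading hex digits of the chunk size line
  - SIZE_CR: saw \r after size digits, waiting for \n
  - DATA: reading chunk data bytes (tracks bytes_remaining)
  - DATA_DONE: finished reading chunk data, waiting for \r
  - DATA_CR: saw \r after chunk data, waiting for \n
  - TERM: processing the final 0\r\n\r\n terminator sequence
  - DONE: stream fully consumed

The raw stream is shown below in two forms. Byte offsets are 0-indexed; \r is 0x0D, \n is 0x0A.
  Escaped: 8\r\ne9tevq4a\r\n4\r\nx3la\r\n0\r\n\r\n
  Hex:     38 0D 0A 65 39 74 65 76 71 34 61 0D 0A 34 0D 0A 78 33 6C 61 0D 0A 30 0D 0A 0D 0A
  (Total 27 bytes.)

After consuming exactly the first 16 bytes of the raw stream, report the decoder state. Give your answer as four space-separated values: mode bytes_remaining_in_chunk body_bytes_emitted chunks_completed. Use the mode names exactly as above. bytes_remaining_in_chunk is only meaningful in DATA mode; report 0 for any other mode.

Byte 0 = '8': mode=SIZE remaining=0 emitted=0 chunks_done=0
Byte 1 = 0x0D: mode=SIZE_CR remaining=0 emitted=0 chunks_done=0
Byte 2 = 0x0A: mode=DATA remaining=8 emitted=0 chunks_done=0
Byte 3 = 'e': mode=DATA remaining=7 emitted=1 chunks_done=0
Byte 4 = '9': mode=DATA remaining=6 emitted=2 chunks_done=0
Byte 5 = 't': mode=DATA remaining=5 emitted=3 chunks_done=0
Byte 6 = 'e': mode=DATA remaining=4 emitted=4 chunks_done=0
Byte 7 = 'v': mode=DATA remaining=3 emitted=5 chunks_done=0
Byte 8 = 'q': mode=DATA remaining=2 emitted=6 chunks_done=0
Byte 9 = '4': mode=DATA remaining=1 emitted=7 chunks_done=0
Byte 10 = 'a': mode=DATA_DONE remaining=0 emitted=8 chunks_done=0
Byte 11 = 0x0D: mode=DATA_CR remaining=0 emitted=8 chunks_done=0
Byte 12 = 0x0A: mode=SIZE remaining=0 emitted=8 chunks_done=1
Byte 13 = '4': mode=SIZE remaining=0 emitted=8 chunks_done=1
Byte 14 = 0x0D: mode=SIZE_CR remaining=0 emitted=8 chunks_done=1
Byte 15 = 0x0A: mode=DATA remaining=4 emitted=8 chunks_done=1

Answer: DATA 4 8 1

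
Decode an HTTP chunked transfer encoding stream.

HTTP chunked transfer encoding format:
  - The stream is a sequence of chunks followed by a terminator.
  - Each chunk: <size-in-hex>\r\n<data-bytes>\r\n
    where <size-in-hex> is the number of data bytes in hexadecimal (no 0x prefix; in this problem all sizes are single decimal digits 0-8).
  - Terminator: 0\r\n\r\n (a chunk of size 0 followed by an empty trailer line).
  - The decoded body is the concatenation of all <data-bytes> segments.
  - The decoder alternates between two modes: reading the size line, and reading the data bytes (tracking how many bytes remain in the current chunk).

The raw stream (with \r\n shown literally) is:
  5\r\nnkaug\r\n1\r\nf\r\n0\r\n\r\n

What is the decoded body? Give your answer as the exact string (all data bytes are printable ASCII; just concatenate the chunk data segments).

Answer: nkaugf

Derivation:
Chunk 1: stream[0..1]='5' size=0x5=5, data at stream[3..8]='nkaug' -> body[0..5], body so far='nkaug'
Chunk 2: stream[10..11]='1' size=0x1=1, data at stream[13..14]='f' -> body[5..6], body so far='nkaugf'
Chunk 3: stream[16..17]='0' size=0 (terminator). Final body='nkaugf' (6 bytes)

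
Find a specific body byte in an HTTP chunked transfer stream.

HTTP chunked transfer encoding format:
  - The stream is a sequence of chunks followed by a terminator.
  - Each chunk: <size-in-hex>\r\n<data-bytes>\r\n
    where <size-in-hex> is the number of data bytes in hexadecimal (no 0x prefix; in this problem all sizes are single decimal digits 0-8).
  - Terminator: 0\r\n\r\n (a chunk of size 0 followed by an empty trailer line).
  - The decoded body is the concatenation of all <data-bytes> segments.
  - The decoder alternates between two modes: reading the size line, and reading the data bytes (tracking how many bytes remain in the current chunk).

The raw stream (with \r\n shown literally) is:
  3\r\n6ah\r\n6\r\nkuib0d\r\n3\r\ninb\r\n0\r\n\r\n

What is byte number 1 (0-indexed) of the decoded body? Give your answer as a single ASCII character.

Chunk 1: stream[0..1]='3' size=0x3=3, data at stream[3..6]='6ah' -> body[0..3], body so far='6ah'
Chunk 2: stream[8..9]='6' size=0x6=6, data at stream[11..17]='kuib0d' -> body[3..9], body so far='6ahkuib0d'
Chunk 3: stream[19..20]='3' size=0x3=3, data at stream[22..25]='inb' -> body[9..12], body so far='6ahkuib0dinb'
Chunk 4: stream[27..28]='0' size=0 (terminator). Final body='6ahkuib0dinb' (12 bytes)
Body byte 1 = 'a'

Answer: a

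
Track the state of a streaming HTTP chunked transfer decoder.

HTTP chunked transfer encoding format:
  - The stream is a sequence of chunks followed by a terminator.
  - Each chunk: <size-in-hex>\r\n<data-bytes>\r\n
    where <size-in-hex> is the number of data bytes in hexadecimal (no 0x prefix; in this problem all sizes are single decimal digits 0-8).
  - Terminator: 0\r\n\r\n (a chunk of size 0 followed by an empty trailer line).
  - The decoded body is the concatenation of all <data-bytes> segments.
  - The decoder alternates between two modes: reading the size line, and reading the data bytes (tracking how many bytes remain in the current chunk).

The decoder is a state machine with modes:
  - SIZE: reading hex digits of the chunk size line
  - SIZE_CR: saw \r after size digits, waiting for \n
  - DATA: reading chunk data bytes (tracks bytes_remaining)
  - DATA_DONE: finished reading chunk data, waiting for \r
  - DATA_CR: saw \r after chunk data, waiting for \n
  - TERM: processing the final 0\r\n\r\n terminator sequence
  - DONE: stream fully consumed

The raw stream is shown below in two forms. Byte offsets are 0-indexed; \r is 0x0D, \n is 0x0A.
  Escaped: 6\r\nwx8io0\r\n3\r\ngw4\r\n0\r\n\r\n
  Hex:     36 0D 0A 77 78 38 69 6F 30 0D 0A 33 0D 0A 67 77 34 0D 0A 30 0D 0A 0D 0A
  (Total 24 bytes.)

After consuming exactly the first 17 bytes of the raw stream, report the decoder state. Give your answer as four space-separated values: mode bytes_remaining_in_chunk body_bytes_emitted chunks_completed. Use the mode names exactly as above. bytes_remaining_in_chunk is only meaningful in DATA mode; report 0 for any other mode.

Byte 0 = '6': mode=SIZE remaining=0 emitted=0 chunks_done=0
Byte 1 = 0x0D: mode=SIZE_CR remaining=0 emitted=0 chunks_done=0
Byte 2 = 0x0A: mode=DATA remaining=6 emitted=0 chunks_done=0
Byte 3 = 'w': mode=DATA remaining=5 emitted=1 chunks_done=0
Byte 4 = 'x': mode=DATA remaining=4 emitted=2 chunks_done=0
Byte 5 = '8': mode=DATA remaining=3 emitted=3 chunks_done=0
Byte 6 = 'i': mode=DATA remaining=2 emitted=4 chunks_done=0
Byte 7 = 'o': mode=DATA remaining=1 emitted=5 chunks_done=0
Byte 8 = '0': mode=DATA_DONE remaining=0 emitted=6 chunks_done=0
Byte 9 = 0x0D: mode=DATA_CR remaining=0 emitted=6 chunks_done=0
Byte 10 = 0x0A: mode=SIZE remaining=0 emitted=6 chunks_done=1
Byte 11 = '3': mode=SIZE remaining=0 emitted=6 chunks_done=1
Byte 12 = 0x0D: mode=SIZE_CR remaining=0 emitted=6 chunks_done=1
Byte 13 = 0x0A: mode=DATA remaining=3 emitted=6 chunks_done=1
Byte 14 = 'g': mode=DATA remaining=2 emitted=7 chunks_done=1
Byte 15 = 'w': mode=DATA remaining=1 emitted=8 chunks_done=1
Byte 16 = '4': mode=DATA_DONE remaining=0 emitted=9 chunks_done=1

Answer: DATA_DONE 0 9 1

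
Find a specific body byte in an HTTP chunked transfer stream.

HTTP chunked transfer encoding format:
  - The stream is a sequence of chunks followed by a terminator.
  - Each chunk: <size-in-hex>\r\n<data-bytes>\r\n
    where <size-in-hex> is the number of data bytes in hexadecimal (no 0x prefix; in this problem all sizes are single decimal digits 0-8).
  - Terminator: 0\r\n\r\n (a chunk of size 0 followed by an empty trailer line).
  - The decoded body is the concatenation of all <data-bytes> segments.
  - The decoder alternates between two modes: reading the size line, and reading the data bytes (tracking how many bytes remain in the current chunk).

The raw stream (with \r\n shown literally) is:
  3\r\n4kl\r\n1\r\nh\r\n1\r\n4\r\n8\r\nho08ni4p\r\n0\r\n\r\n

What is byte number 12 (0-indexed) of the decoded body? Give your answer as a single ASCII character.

Answer: p

Derivation:
Chunk 1: stream[0..1]='3' size=0x3=3, data at stream[3..6]='4kl' -> body[0..3], body so far='4kl'
Chunk 2: stream[8..9]='1' size=0x1=1, data at stream[11..12]='h' -> body[3..4], body so far='4klh'
Chunk 3: stream[14..15]='1' size=0x1=1, data at stream[17..18]='4' -> body[4..5], body so far='4klh4'
Chunk 4: stream[20..21]='8' size=0x8=8, data at stream[23..31]='ho08ni4p' -> body[5..13], body so far='4klh4ho08ni4p'
Chunk 5: stream[33..34]='0' size=0 (terminator). Final body='4klh4ho08ni4p' (13 bytes)
Body byte 12 = 'p'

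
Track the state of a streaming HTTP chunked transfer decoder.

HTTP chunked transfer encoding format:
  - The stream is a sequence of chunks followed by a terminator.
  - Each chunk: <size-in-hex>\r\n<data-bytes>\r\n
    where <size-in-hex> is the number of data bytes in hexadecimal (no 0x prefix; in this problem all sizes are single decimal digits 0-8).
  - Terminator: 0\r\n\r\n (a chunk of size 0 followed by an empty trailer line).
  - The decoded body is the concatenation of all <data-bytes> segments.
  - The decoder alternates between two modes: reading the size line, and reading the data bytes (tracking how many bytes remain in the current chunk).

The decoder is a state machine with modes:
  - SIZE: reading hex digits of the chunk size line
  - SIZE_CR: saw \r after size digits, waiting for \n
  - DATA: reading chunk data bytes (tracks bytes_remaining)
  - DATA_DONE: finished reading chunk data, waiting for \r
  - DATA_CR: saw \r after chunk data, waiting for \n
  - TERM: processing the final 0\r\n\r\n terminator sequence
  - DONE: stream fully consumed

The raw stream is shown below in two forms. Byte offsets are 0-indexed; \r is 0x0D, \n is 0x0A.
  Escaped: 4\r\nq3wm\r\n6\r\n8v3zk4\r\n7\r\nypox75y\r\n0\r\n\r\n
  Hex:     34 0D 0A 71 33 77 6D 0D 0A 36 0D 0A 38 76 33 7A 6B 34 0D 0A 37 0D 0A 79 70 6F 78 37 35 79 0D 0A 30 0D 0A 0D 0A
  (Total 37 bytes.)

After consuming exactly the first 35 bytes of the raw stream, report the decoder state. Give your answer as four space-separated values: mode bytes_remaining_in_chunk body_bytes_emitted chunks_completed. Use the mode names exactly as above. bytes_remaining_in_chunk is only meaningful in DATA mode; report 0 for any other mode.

Answer: TERM 0 17 3

Derivation:
Byte 0 = '4': mode=SIZE remaining=0 emitted=0 chunks_done=0
Byte 1 = 0x0D: mode=SIZE_CR remaining=0 emitted=0 chunks_done=0
Byte 2 = 0x0A: mode=DATA remaining=4 emitted=0 chunks_done=0
Byte 3 = 'q': mode=DATA remaining=3 emitted=1 chunks_done=0
Byte 4 = '3': mode=DATA remaining=2 emitted=2 chunks_done=0
Byte 5 = 'w': mode=DATA remaining=1 emitted=3 chunks_done=0
Byte 6 = 'm': mode=DATA_DONE remaining=0 emitted=4 chunks_done=0
Byte 7 = 0x0D: mode=DATA_CR remaining=0 emitted=4 chunks_done=0
Byte 8 = 0x0A: mode=SIZE remaining=0 emitted=4 chunks_done=1
Byte 9 = '6': mode=SIZE remaining=0 emitted=4 chunks_done=1
Byte 10 = 0x0D: mode=SIZE_CR remaining=0 emitted=4 chunks_done=1
Byte 11 = 0x0A: mode=DATA remaining=6 emitted=4 chunks_done=1
Byte 12 = '8': mode=DATA remaining=5 emitted=5 chunks_done=1
Byte 13 = 'v': mode=DATA remaining=4 emitted=6 chunks_done=1
Byte 14 = '3': mode=DATA remaining=3 emitted=7 chunks_done=1
Byte 15 = 'z': mode=DATA remaining=2 emitted=8 chunks_done=1
Byte 16 = 'k': mode=DATA remaining=1 emitted=9 chunks_done=1
Byte 17 = '4': mode=DATA_DONE remaining=0 emitted=10 chunks_done=1
Byte 18 = 0x0D: mode=DATA_CR remaining=0 emitted=10 chunks_done=1
Byte 19 = 0x0A: mode=SIZE remaining=0 emitted=10 chunks_done=2
Byte 20 = '7': mode=SIZE remaining=0 emitted=10 chunks_done=2
Byte 21 = 0x0D: mode=SIZE_CR remaining=0 emitted=10 chunks_done=2
Byte 22 = 0x0A: mode=DATA remaining=7 emitted=10 chunks_done=2
Byte 23 = 'y': mode=DATA remaining=6 emitted=11 chunks_done=2
Byte 24 = 'p': mode=DATA remaining=5 emitted=12 chunks_done=2
Byte 25 = 'o': mode=DATA remaining=4 emitted=13 chunks_done=2
Byte 26 = 'x': mode=DATA remaining=3 emitted=14 chunks_done=2
Byte 27 = '7': mode=DATA remaining=2 emitted=15 chunks_done=2
Byte 28 = '5': mode=DATA remaining=1 emitted=16 chunks_done=2
Byte 29 = 'y': mode=DATA_DONE remaining=0 emitted=17 chunks_done=2
Byte 30 = 0x0D: mode=DATA_CR remaining=0 emitted=17 chunks_done=2
Byte 31 = 0x0A: mode=SIZE remaining=0 emitted=17 chunks_done=3
Byte 32 = '0': mode=SIZE remaining=0 emitted=17 chunks_done=3
Byte 33 = 0x0D: mode=SIZE_CR remaining=0 emitted=17 chunks_done=3
Byte 34 = 0x0A: mode=TERM remaining=0 emitted=17 chunks_done=3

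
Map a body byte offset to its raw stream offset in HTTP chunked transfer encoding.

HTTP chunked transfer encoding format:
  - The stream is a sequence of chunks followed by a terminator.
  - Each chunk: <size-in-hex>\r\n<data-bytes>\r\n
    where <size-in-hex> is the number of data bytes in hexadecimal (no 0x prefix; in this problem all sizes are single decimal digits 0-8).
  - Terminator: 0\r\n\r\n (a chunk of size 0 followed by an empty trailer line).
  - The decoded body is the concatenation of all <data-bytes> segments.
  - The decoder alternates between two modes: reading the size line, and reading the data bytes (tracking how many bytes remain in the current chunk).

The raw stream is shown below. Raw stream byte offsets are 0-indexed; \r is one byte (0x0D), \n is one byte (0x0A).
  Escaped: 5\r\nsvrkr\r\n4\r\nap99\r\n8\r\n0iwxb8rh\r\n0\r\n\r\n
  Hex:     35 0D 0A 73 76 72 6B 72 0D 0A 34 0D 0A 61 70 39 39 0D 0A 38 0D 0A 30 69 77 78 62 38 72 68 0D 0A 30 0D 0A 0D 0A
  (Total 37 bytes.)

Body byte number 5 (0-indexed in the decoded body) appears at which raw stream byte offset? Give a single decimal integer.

Chunk 1: stream[0..1]='5' size=0x5=5, data at stream[3..8]='svrkr' -> body[0..5], body so far='svrkr'
Chunk 2: stream[10..11]='4' size=0x4=4, data at stream[13..17]='ap99' -> body[5..9], body so far='svrkrap99'
Chunk 3: stream[19..20]='8' size=0x8=8, data at stream[22..30]='0iwxb8rh' -> body[9..17], body so far='svrkrap990iwxb8rh'
Chunk 4: stream[32..33]='0' size=0 (terminator). Final body='svrkrap990iwxb8rh' (17 bytes)
Body byte 5 at stream offset 13

Answer: 13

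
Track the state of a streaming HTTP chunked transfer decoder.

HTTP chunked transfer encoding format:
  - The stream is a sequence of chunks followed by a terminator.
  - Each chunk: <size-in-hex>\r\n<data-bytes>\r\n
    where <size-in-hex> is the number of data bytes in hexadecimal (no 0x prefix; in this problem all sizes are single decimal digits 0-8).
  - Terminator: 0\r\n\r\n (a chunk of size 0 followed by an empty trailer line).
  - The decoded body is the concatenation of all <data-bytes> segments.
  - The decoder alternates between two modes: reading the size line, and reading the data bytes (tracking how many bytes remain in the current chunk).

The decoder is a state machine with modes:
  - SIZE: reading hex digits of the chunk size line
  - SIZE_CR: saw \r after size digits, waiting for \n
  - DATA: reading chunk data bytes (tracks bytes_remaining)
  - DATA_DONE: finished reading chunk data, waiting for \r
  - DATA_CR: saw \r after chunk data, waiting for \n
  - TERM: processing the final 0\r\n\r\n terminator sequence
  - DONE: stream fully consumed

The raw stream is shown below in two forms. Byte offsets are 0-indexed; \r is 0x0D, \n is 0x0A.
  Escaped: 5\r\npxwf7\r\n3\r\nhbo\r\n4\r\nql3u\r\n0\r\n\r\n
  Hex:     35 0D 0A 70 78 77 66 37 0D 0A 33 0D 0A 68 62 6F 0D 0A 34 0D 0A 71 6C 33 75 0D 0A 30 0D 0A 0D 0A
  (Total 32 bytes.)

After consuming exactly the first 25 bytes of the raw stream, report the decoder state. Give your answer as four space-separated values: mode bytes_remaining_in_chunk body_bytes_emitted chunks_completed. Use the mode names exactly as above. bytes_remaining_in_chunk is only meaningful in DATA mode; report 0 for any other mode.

Answer: DATA_DONE 0 12 2

Derivation:
Byte 0 = '5': mode=SIZE remaining=0 emitted=0 chunks_done=0
Byte 1 = 0x0D: mode=SIZE_CR remaining=0 emitted=0 chunks_done=0
Byte 2 = 0x0A: mode=DATA remaining=5 emitted=0 chunks_done=0
Byte 3 = 'p': mode=DATA remaining=4 emitted=1 chunks_done=0
Byte 4 = 'x': mode=DATA remaining=3 emitted=2 chunks_done=0
Byte 5 = 'w': mode=DATA remaining=2 emitted=3 chunks_done=0
Byte 6 = 'f': mode=DATA remaining=1 emitted=4 chunks_done=0
Byte 7 = '7': mode=DATA_DONE remaining=0 emitted=5 chunks_done=0
Byte 8 = 0x0D: mode=DATA_CR remaining=0 emitted=5 chunks_done=0
Byte 9 = 0x0A: mode=SIZE remaining=0 emitted=5 chunks_done=1
Byte 10 = '3': mode=SIZE remaining=0 emitted=5 chunks_done=1
Byte 11 = 0x0D: mode=SIZE_CR remaining=0 emitted=5 chunks_done=1
Byte 12 = 0x0A: mode=DATA remaining=3 emitted=5 chunks_done=1
Byte 13 = 'h': mode=DATA remaining=2 emitted=6 chunks_done=1
Byte 14 = 'b': mode=DATA remaining=1 emitted=7 chunks_done=1
Byte 15 = 'o': mode=DATA_DONE remaining=0 emitted=8 chunks_done=1
Byte 16 = 0x0D: mode=DATA_CR remaining=0 emitted=8 chunks_done=1
Byte 17 = 0x0A: mode=SIZE remaining=0 emitted=8 chunks_done=2
Byte 18 = '4': mode=SIZE remaining=0 emitted=8 chunks_done=2
Byte 19 = 0x0D: mode=SIZE_CR remaining=0 emitted=8 chunks_done=2
Byte 20 = 0x0A: mode=DATA remaining=4 emitted=8 chunks_done=2
Byte 21 = 'q': mode=DATA remaining=3 emitted=9 chunks_done=2
Byte 22 = 'l': mode=DATA remaining=2 emitted=10 chunks_done=2
Byte 23 = '3': mode=DATA remaining=1 emitted=11 chunks_done=2
Byte 24 = 'u': mode=DATA_DONE remaining=0 emitted=12 chunks_done=2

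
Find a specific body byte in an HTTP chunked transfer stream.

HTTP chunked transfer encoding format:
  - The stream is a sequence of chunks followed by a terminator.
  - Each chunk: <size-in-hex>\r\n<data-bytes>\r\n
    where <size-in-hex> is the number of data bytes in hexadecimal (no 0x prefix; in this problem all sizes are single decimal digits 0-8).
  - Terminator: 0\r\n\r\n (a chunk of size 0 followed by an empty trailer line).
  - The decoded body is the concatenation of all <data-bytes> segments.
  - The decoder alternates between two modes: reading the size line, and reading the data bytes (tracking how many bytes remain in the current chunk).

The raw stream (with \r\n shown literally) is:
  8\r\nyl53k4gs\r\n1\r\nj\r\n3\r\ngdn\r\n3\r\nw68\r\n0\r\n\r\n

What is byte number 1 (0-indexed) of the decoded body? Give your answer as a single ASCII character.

Answer: l

Derivation:
Chunk 1: stream[0..1]='8' size=0x8=8, data at stream[3..11]='yl53k4gs' -> body[0..8], body so far='yl53k4gs'
Chunk 2: stream[13..14]='1' size=0x1=1, data at stream[16..17]='j' -> body[8..9], body so far='yl53k4gsj'
Chunk 3: stream[19..20]='3' size=0x3=3, data at stream[22..25]='gdn' -> body[9..12], body so far='yl53k4gsjgdn'
Chunk 4: stream[27..28]='3' size=0x3=3, data at stream[30..33]='w68' -> body[12..15], body so far='yl53k4gsjgdnw68'
Chunk 5: stream[35..36]='0' size=0 (terminator). Final body='yl53k4gsjgdnw68' (15 bytes)
Body byte 1 = 'l'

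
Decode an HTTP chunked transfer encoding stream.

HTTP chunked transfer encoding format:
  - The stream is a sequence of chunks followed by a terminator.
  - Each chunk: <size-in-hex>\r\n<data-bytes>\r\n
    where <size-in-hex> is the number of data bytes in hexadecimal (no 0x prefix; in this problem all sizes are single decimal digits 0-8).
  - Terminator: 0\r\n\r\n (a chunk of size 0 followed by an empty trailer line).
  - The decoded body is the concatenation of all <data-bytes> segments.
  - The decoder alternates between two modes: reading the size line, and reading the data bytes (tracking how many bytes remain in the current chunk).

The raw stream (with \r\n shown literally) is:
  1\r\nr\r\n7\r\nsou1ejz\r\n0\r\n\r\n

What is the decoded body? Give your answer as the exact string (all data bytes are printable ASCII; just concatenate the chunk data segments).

Chunk 1: stream[0..1]='1' size=0x1=1, data at stream[3..4]='r' -> body[0..1], body so far='r'
Chunk 2: stream[6..7]='7' size=0x7=7, data at stream[9..16]='sou1ejz' -> body[1..8], body so far='rsou1ejz'
Chunk 3: stream[18..19]='0' size=0 (terminator). Final body='rsou1ejz' (8 bytes)

Answer: rsou1ejz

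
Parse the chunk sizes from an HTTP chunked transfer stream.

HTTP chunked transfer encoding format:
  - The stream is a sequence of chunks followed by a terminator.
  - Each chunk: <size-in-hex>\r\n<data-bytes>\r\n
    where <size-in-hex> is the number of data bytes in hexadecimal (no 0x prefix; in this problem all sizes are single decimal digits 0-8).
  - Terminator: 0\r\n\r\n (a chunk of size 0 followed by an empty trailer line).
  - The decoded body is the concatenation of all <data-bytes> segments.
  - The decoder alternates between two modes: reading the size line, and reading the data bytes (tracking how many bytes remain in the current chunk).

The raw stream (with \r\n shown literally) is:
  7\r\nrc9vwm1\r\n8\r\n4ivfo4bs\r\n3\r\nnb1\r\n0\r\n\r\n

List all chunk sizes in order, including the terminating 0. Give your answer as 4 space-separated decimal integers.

Chunk 1: stream[0..1]='7' size=0x7=7, data at stream[3..10]='rc9vwm1' -> body[0..7], body so far='rc9vwm1'
Chunk 2: stream[12..13]='8' size=0x8=8, data at stream[15..23]='4ivfo4bs' -> body[7..15], body so far='rc9vwm14ivfo4bs'
Chunk 3: stream[25..26]='3' size=0x3=3, data at stream[28..31]='nb1' -> body[15..18], body so far='rc9vwm14ivfo4bsnb1'
Chunk 4: stream[33..34]='0' size=0 (terminator). Final body='rc9vwm14ivfo4bsnb1' (18 bytes)

Answer: 7 8 3 0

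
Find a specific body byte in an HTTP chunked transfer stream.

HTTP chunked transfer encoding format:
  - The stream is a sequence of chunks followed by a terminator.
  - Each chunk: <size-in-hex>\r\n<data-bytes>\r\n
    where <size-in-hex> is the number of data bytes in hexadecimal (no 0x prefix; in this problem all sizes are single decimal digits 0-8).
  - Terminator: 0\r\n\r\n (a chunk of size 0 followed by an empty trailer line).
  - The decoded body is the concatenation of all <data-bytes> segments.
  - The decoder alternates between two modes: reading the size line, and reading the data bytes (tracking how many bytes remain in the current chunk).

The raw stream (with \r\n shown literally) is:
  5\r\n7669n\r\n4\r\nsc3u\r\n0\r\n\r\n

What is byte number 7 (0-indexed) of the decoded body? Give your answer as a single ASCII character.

Chunk 1: stream[0..1]='5' size=0x5=5, data at stream[3..8]='7669n' -> body[0..5], body so far='7669n'
Chunk 2: stream[10..11]='4' size=0x4=4, data at stream[13..17]='sc3u' -> body[5..9], body so far='7669nsc3u'
Chunk 3: stream[19..20]='0' size=0 (terminator). Final body='7669nsc3u' (9 bytes)
Body byte 7 = '3'

Answer: 3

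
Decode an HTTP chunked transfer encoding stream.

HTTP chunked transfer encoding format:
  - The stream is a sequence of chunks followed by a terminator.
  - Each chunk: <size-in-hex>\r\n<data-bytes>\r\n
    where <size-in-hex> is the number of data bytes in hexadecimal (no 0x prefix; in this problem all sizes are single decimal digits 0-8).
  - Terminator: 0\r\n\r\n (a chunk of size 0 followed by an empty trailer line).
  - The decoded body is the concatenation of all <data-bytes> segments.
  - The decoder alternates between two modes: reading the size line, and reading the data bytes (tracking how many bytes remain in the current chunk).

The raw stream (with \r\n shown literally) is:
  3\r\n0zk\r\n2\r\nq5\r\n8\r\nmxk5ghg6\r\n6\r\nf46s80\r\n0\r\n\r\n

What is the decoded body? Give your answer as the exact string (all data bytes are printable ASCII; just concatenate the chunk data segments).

Answer: 0zkq5mxk5ghg6f46s80

Derivation:
Chunk 1: stream[0..1]='3' size=0x3=3, data at stream[3..6]='0zk' -> body[0..3], body so far='0zk'
Chunk 2: stream[8..9]='2' size=0x2=2, data at stream[11..13]='q5' -> body[3..5], body so far='0zkq5'
Chunk 3: stream[15..16]='8' size=0x8=8, data at stream[18..26]='mxk5ghg6' -> body[5..13], body so far='0zkq5mxk5ghg6'
Chunk 4: stream[28..29]='6' size=0x6=6, data at stream[31..37]='f46s80' -> body[13..19], body so far='0zkq5mxk5ghg6f46s80'
Chunk 5: stream[39..40]='0' size=0 (terminator). Final body='0zkq5mxk5ghg6f46s80' (19 bytes)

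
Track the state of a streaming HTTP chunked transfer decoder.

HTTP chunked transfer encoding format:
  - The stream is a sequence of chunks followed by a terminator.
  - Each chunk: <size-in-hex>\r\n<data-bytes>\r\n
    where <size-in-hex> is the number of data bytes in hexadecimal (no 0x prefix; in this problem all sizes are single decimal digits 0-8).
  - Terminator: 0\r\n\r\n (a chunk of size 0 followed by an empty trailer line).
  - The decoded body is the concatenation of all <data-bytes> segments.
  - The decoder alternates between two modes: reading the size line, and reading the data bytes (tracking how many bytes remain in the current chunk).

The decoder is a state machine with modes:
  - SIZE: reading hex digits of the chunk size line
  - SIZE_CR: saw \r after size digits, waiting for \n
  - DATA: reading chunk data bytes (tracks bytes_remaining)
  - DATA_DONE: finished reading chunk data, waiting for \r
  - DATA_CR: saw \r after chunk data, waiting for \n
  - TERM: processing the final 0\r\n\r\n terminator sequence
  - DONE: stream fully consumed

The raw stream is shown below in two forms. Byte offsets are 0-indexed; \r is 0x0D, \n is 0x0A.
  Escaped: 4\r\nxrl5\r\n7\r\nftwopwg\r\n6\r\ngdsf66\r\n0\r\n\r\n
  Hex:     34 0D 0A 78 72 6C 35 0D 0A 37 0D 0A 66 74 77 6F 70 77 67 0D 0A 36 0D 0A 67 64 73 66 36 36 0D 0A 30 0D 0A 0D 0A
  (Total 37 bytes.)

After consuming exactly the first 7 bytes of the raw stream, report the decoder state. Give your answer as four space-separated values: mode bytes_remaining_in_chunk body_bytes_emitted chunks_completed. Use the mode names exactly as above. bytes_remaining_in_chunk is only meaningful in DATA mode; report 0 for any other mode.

Byte 0 = '4': mode=SIZE remaining=0 emitted=0 chunks_done=0
Byte 1 = 0x0D: mode=SIZE_CR remaining=0 emitted=0 chunks_done=0
Byte 2 = 0x0A: mode=DATA remaining=4 emitted=0 chunks_done=0
Byte 3 = 'x': mode=DATA remaining=3 emitted=1 chunks_done=0
Byte 4 = 'r': mode=DATA remaining=2 emitted=2 chunks_done=0
Byte 5 = 'l': mode=DATA remaining=1 emitted=3 chunks_done=0
Byte 6 = '5': mode=DATA_DONE remaining=0 emitted=4 chunks_done=0

Answer: DATA_DONE 0 4 0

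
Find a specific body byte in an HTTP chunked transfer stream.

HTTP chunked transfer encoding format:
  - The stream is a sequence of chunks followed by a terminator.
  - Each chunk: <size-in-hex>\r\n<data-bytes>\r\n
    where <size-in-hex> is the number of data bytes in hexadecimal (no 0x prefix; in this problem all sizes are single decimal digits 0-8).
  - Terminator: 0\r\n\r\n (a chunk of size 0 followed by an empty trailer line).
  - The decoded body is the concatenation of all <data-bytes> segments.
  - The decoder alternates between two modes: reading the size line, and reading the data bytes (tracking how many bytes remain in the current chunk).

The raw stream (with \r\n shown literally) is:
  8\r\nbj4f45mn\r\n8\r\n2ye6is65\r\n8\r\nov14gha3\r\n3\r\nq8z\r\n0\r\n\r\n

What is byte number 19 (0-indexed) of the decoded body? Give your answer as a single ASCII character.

Chunk 1: stream[0..1]='8' size=0x8=8, data at stream[3..11]='bj4f45mn' -> body[0..8], body so far='bj4f45mn'
Chunk 2: stream[13..14]='8' size=0x8=8, data at stream[16..24]='2ye6is65' -> body[8..16], body so far='bj4f45mn2ye6is65'
Chunk 3: stream[26..27]='8' size=0x8=8, data at stream[29..37]='ov14gha3' -> body[16..24], body so far='bj4f45mn2ye6is65ov14gha3'
Chunk 4: stream[39..40]='3' size=0x3=3, data at stream[42..45]='q8z' -> body[24..27], body so far='bj4f45mn2ye6is65ov14gha3q8z'
Chunk 5: stream[47..48]='0' size=0 (terminator). Final body='bj4f45mn2ye6is65ov14gha3q8z' (27 bytes)
Body byte 19 = '4'

Answer: 4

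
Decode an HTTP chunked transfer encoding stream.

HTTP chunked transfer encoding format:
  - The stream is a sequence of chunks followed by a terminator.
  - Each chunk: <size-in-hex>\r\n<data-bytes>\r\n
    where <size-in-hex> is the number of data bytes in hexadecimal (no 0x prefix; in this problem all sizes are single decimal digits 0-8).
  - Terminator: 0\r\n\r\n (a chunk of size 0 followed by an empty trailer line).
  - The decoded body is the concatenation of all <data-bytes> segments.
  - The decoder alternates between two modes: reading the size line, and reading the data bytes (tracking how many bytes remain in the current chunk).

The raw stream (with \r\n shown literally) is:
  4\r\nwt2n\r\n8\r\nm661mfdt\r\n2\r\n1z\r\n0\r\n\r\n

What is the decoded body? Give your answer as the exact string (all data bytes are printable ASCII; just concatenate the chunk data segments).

Chunk 1: stream[0..1]='4' size=0x4=4, data at stream[3..7]='wt2n' -> body[0..4], body so far='wt2n'
Chunk 2: stream[9..10]='8' size=0x8=8, data at stream[12..20]='m661mfdt' -> body[4..12], body so far='wt2nm661mfdt'
Chunk 3: stream[22..23]='2' size=0x2=2, data at stream[25..27]='1z' -> body[12..14], body so far='wt2nm661mfdt1z'
Chunk 4: stream[29..30]='0' size=0 (terminator). Final body='wt2nm661mfdt1z' (14 bytes)

Answer: wt2nm661mfdt1z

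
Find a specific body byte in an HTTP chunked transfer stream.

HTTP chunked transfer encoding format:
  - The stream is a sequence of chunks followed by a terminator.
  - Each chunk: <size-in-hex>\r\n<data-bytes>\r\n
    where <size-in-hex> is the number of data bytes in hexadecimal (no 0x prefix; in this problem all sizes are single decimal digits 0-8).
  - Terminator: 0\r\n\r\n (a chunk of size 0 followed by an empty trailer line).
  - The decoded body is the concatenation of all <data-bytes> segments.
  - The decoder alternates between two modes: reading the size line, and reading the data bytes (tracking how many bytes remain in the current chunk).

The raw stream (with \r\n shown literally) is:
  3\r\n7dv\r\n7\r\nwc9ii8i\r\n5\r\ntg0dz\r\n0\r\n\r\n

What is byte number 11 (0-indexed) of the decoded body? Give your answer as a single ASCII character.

Answer: g

Derivation:
Chunk 1: stream[0..1]='3' size=0x3=3, data at stream[3..6]='7dv' -> body[0..3], body so far='7dv'
Chunk 2: stream[8..9]='7' size=0x7=7, data at stream[11..18]='wc9ii8i' -> body[3..10], body so far='7dvwc9ii8i'
Chunk 3: stream[20..21]='5' size=0x5=5, data at stream[23..28]='tg0dz' -> body[10..15], body so far='7dvwc9ii8itg0dz'
Chunk 4: stream[30..31]='0' size=0 (terminator). Final body='7dvwc9ii8itg0dz' (15 bytes)
Body byte 11 = 'g'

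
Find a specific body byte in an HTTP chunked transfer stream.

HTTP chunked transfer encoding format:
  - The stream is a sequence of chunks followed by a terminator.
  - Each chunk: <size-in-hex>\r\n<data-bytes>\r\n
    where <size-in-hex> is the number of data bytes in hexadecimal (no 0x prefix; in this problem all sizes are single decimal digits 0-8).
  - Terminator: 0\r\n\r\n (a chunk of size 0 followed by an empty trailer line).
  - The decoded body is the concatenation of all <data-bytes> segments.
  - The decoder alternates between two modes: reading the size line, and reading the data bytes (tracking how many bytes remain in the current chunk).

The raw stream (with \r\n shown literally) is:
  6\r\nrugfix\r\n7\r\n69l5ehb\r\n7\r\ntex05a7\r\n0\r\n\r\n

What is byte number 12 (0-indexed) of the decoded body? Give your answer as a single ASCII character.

Answer: b

Derivation:
Chunk 1: stream[0..1]='6' size=0x6=6, data at stream[3..9]='rugfix' -> body[0..6], body so far='rugfix'
Chunk 2: stream[11..12]='7' size=0x7=7, data at stream[14..21]='69l5ehb' -> body[6..13], body so far='rugfix69l5ehb'
Chunk 3: stream[23..24]='7' size=0x7=7, data at stream[26..33]='tex05a7' -> body[13..20], body so far='rugfix69l5ehbtex05a7'
Chunk 4: stream[35..36]='0' size=0 (terminator). Final body='rugfix69l5ehbtex05a7' (20 bytes)
Body byte 12 = 'b'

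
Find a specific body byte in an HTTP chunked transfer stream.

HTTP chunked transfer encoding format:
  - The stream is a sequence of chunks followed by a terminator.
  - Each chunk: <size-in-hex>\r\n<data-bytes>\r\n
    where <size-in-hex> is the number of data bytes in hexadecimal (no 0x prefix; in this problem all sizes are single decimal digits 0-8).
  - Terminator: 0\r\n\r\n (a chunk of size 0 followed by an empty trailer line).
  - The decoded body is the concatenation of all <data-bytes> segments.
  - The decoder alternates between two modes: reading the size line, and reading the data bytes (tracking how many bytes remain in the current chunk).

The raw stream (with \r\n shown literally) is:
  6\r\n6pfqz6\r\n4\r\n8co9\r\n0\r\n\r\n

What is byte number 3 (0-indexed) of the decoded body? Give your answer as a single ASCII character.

Answer: q

Derivation:
Chunk 1: stream[0..1]='6' size=0x6=6, data at stream[3..9]='6pfqz6' -> body[0..6], body so far='6pfqz6'
Chunk 2: stream[11..12]='4' size=0x4=4, data at stream[14..18]='8co9' -> body[6..10], body so far='6pfqz68co9'
Chunk 3: stream[20..21]='0' size=0 (terminator). Final body='6pfqz68co9' (10 bytes)
Body byte 3 = 'q'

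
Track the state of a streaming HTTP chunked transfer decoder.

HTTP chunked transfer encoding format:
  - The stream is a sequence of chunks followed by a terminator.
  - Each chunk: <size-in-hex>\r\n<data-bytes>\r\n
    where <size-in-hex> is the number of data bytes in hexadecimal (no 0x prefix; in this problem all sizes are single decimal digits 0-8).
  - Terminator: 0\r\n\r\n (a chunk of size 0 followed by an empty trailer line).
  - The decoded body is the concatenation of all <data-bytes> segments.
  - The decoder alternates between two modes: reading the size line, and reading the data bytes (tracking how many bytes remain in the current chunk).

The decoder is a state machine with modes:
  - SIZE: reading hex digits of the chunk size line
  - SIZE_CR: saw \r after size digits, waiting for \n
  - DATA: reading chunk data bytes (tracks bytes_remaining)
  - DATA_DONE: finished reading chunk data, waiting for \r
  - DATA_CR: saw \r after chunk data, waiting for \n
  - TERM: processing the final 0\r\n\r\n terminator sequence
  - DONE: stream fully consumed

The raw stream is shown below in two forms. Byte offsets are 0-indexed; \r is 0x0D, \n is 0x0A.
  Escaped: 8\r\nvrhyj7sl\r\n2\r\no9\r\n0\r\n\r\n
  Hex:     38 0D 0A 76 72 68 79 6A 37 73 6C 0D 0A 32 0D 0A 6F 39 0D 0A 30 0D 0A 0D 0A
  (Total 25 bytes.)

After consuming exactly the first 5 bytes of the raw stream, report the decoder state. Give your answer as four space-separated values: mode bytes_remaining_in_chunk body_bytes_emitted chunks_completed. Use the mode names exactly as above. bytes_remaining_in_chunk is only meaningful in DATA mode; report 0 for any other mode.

Answer: DATA 6 2 0

Derivation:
Byte 0 = '8': mode=SIZE remaining=0 emitted=0 chunks_done=0
Byte 1 = 0x0D: mode=SIZE_CR remaining=0 emitted=0 chunks_done=0
Byte 2 = 0x0A: mode=DATA remaining=8 emitted=0 chunks_done=0
Byte 3 = 'v': mode=DATA remaining=7 emitted=1 chunks_done=0
Byte 4 = 'r': mode=DATA remaining=6 emitted=2 chunks_done=0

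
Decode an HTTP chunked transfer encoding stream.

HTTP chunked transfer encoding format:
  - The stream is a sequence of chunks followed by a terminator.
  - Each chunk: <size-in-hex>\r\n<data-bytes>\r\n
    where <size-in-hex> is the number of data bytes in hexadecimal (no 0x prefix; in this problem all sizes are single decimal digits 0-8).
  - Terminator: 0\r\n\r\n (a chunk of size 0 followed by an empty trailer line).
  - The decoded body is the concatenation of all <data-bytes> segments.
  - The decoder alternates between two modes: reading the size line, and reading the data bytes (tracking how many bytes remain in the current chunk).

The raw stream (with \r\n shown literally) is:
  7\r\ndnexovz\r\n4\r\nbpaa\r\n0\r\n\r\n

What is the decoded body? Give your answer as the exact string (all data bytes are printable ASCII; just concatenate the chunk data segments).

Chunk 1: stream[0..1]='7' size=0x7=7, data at stream[3..10]='dnexovz' -> body[0..7], body so far='dnexovz'
Chunk 2: stream[12..13]='4' size=0x4=4, data at stream[15..19]='bpaa' -> body[7..11], body so far='dnexovzbpaa'
Chunk 3: stream[21..22]='0' size=0 (terminator). Final body='dnexovzbpaa' (11 bytes)

Answer: dnexovzbpaa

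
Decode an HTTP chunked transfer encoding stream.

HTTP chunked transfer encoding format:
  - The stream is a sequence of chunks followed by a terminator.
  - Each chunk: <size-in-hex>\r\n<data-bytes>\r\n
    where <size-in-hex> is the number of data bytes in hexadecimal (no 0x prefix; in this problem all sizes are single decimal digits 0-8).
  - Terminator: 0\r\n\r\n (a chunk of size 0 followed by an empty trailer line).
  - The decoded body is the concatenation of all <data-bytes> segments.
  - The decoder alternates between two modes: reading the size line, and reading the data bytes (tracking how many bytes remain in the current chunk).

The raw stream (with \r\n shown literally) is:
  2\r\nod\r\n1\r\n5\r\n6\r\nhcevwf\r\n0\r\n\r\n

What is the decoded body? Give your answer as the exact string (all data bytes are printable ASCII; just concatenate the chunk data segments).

Answer: od5hcevwf

Derivation:
Chunk 1: stream[0..1]='2' size=0x2=2, data at stream[3..5]='od' -> body[0..2], body so far='od'
Chunk 2: stream[7..8]='1' size=0x1=1, data at stream[10..11]='5' -> body[2..3], body so far='od5'
Chunk 3: stream[13..14]='6' size=0x6=6, data at stream[16..22]='hcevwf' -> body[3..9], body so far='od5hcevwf'
Chunk 4: stream[24..25]='0' size=0 (terminator). Final body='od5hcevwf' (9 bytes)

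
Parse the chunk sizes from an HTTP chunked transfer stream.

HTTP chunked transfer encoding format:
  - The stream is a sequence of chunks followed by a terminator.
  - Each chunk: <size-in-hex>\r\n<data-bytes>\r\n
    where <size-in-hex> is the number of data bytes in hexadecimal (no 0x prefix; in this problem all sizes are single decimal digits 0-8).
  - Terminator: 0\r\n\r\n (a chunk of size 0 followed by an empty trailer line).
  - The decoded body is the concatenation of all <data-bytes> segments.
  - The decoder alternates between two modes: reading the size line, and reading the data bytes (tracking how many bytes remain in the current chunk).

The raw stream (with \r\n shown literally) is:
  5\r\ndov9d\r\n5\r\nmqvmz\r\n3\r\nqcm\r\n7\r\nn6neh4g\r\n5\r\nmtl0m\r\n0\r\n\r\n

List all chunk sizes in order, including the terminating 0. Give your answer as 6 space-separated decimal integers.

Chunk 1: stream[0..1]='5' size=0x5=5, data at stream[3..8]='dov9d' -> body[0..5], body so far='dov9d'
Chunk 2: stream[10..11]='5' size=0x5=5, data at stream[13..18]='mqvmz' -> body[5..10], body so far='dov9dmqvmz'
Chunk 3: stream[20..21]='3' size=0x3=3, data at stream[23..26]='qcm' -> body[10..13], body so far='dov9dmqvmzqcm'
Chunk 4: stream[28..29]='7' size=0x7=7, data at stream[31..38]='n6neh4g' -> body[13..20], body so far='dov9dmqvmzqcmn6neh4g'
Chunk 5: stream[40..41]='5' size=0x5=5, data at stream[43..48]='mtl0m' -> body[20..25], body so far='dov9dmqvmzqcmn6neh4gmtl0m'
Chunk 6: stream[50..51]='0' size=0 (terminator). Final body='dov9dmqvmzqcmn6neh4gmtl0m' (25 bytes)

Answer: 5 5 3 7 5 0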